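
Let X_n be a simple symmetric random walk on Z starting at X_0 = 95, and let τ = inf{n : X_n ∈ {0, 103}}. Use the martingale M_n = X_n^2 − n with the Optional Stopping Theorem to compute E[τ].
E[τ] = 760

M_n = X_n^2 − n is a martingale (since E[X_{n+1}^2 | F_n] = X_n^2 + 1). By OST (τ has finite mean in a bounded region), E[M_τ] = E[M_0] = X_0^2 − 0 = 95^2 = 9025. Also E[M_τ] = E[X_τ^2] − E[τ]. The walk exits at 0 or 103, with P(hit 103 first) = 95/103, so E[X_τ^2] = 103^2 · 95/103 + 0 = 9785. Thus E[τ] = E[X_τ^2] − E[M_τ] = 9785 − 9025 = 760 = 95(103 − 95) = 760.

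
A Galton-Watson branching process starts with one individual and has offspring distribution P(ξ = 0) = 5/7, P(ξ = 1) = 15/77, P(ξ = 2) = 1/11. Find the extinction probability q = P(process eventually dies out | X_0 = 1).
q = 1

Mean offspring μ = 0·5/7 + 1·15/77 + 2·1/11 = 29/77 ≤ 1. For μ ≤ 1 with offspring not concentrated at 1, the Galton-Watson process goes extinct almost surely, so q = 1.
(Algebraic check: The pgf is f(s) = 5/7 + 15/77·s + 1/11·s². The extinction probability q is the smallest fixed point of f in [0, 1]. Setting s = f(s):
  1/11·s² + (15/77 − 1)·s + 5/7 = 0
  1/11·s² − (5/7 + 1/11)·s + 5/7 = 0
which factors as (s − 1)·(1/11·s − 5/7) = 0, giving roots s = 1 and s = (5/7)/(1/11) = 55/7. Since 55/7 ≥ 1, the smallest root in [0, 1] is s = 1.)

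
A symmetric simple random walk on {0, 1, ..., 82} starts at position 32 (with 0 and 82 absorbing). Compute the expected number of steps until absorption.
E[τ | X_0 = 32] = 1600

Let v_k = E[τ | X_0 = k]. Boundary: v_0 = v_82 = 0. Recurrence: v_k = 1 + (v_{k-1} + v_{k+1})/2 for 1 ≤ k ≤ 81. The particular solution to v_k − (v_{k-1} + v_{k+1})/2 = 1 is v_k = −k^2. Adding homogeneous solution A + B k and matching boundaries gives v_k = k (82 − k). Substituting k = 32: v_32 = 32 · 50 = 1600.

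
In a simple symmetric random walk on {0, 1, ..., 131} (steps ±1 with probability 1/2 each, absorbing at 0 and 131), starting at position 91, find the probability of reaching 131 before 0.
P(hit 131 before 0) = 91/131

Let u_k = P(hit 131 before 0 | start at k). Then u_0 = 0, u_131 = 1, and u_k = u_{k-1}/2 + u_{k+1}/2 for 1 ≤ k ≤ 130. This harmonic recurrence is solved by u_k = k/131, giving u_91 = 91/131.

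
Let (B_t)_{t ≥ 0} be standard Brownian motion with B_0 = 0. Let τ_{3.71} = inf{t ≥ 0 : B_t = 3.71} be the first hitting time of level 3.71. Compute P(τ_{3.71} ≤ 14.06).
P(τ_{3.71} ≤ 14.06) = 2(1 − Φ(3.71/√14.06)) = 2(1 − Φ(0.9894)) ≈ 0.3225

By the reflection principle for standard BM, P(τ_b ≤ t) = 2 · P(B_t ≥ b). Since B_t ~ N(0, t), P(B_t ≥ 3.71) = 1 − Φ(3.71/√t) = 1 − Φ(3.71/√14.06) = 1 − Φ(0.9894) ≈ 0.16123. Doubling: P(τ_{3.71} ≤ 14.06) ≈ 2 · 0.16123 = 0.32246 ≈ 0.3225.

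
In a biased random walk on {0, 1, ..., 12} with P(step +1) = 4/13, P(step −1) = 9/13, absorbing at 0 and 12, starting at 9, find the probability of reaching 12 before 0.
P(hit 12 before 0) = (1 − (9/4)^9) / (1 − (9/4)^12) = 37260352/424680841

Let u_k denote P(reach 12 before 0 | start at k). Boundary: u_0 = 0, u_12 = 1. Recurrence: u_k = 4/13·u_{k+1} + 9/13·u_{k-1} for 1 ≤ k ≤ 11. Try u_k = A + B·r^k with r = q/p = (9/13)/(4/13) = 9/4. Substitution satisfies the recurrence; boundary conditions give:
  u_k = (1 − r^k) / (1 − r^N) = (1 − (9/4)^9) / (1 − (9/4)^12) = 37260352/424680841.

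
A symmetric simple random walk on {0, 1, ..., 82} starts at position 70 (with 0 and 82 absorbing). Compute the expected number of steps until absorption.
E[τ | X_0 = 70] = 840

Let v_k = E[τ | X_0 = k]. Boundary: v_0 = v_82 = 0. Recurrence: v_k = 1 + (v_{k-1} + v_{k+1})/2 for 1 ≤ k ≤ 81. The particular solution to v_k − (v_{k-1} + v_{k+1})/2 = 1 is v_k = −k^2. Adding homogeneous solution A + B k and matching boundaries gives v_k = k (82 − k). Substituting k = 70: v_70 = 70 · 12 = 840.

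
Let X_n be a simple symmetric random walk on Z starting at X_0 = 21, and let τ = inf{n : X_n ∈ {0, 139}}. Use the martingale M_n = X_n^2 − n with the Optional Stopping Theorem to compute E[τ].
E[τ] = 2478

M_n = X_n^2 − n is a martingale (since E[X_{n+1}^2 | F_n] = X_n^2 + 1). By OST (τ has finite mean in a bounded region), E[M_τ] = E[M_0] = X_0^2 − 0 = 21^2 = 441. Also E[M_τ] = E[X_τ^2] − E[τ]. The walk exits at 0 or 139, with P(hit 139 first) = 21/139, so E[X_τ^2] = 139^2 · 21/139 + 0 = 2919. Thus E[τ] = E[X_τ^2] − E[M_τ] = 2919 − 441 = 2478 = 21(139 − 21) = 2478.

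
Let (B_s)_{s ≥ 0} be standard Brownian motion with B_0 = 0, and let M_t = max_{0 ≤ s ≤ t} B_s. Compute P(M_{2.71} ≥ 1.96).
P(M_{2.71} ≥ 1.96) = 2·P(B_{2.71} ≥ 1.96) = 2(1 − Φ(1.96/√2.71)) ≈ 0.2338

By the reflection principle for Brownian motion, P(M_t ≥ a) = 2 · P(B_t ≥ a) for a ≥ 0. Since B_t ~ N(0, t), P(B_t ≥ 1.96) = 1 − Φ(1.96/√t) = 1 − Φ(1.96/√2.71) = 1 − Φ(1.1906). So
  P(M_{2.71} ≥ 1.96) = 2(1 − Φ(1.1906)) ≈ 0.2338.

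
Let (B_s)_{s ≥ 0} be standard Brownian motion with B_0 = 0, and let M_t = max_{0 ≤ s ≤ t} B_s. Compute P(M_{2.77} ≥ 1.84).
P(M_{2.77} ≥ 1.84) = 2·P(B_{2.77} ≥ 1.84) = 2(1 − Φ(1.84/√2.77)) ≈ 0.2689

By the reflection principle for Brownian motion, P(M_t ≥ a) = 2 · P(B_t ≥ a) for a ≥ 0. Since B_t ~ N(0, t), P(B_t ≥ 1.84) = 1 − Φ(1.84/√t) = 1 − Φ(1.84/√2.77) = 1 − Φ(1.1055). So
  P(M_{2.77} ≥ 1.84) = 2(1 − Φ(1.1055)) ≈ 0.2689.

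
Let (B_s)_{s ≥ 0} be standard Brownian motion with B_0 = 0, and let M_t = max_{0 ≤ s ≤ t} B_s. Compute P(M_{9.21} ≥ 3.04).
P(M_{9.21} ≥ 3.04) = 2·P(B_{9.21} ≥ 3.04) = 2(1 − Φ(3.04/√9.21)) ≈ 0.3165

By the reflection principle for Brownian motion, P(M_t ≥ a) = 2 · P(B_t ≥ a) for a ≥ 0. Since B_t ~ N(0, t), P(B_t ≥ 3.04) = 1 − Φ(3.04/√t) = 1 − Φ(3.04/√9.21) = 1 − Φ(1.0017). So
  P(M_{9.21} ≥ 3.04) = 2(1 − Φ(1.0017)) ≈ 0.3165.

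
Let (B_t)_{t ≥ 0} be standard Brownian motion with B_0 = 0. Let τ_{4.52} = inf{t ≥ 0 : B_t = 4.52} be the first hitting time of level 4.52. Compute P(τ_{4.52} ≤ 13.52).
P(τ_{4.52} ≤ 13.52) = 2(1 − Φ(4.52/√13.52)) = 2(1 − Φ(1.2293)) ≈ 0.2190

By the reflection principle for standard BM, P(τ_b ≤ t) = 2 · P(B_t ≥ b). Since B_t ~ N(0, t), P(B_t ≥ 4.52) = 1 − Φ(4.52/√t) = 1 − Φ(4.52/√13.52) = 1 − Φ(1.2293) ≈ 0.10948. Doubling: P(τ_{4.52} ≤ 13.52) ≈ 2 · 0.10948 = 0.21896 ≈ 0.2190.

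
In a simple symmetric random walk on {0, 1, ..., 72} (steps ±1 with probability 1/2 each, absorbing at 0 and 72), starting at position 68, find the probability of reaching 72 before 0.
P(hit 72 before 0) = 68/72 = 17/18

Let u_k = P(hit 72 before 0 | start at k). Then u_0 = 0, u_72 = 1, and u_k = u_{k-1}/2 + u_{k+1}/2 for 1 ≤ k ≤ 71. This harmonic recurrence is solved by u_k = k/72, giving u_68 = 68/72 = 17/18.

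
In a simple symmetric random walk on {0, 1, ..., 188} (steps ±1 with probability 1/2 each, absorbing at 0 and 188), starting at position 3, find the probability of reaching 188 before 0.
P(hit 188 before 0) = 3/188

Let u_k = P(hit 188 before 0 | start at k). Then u_0 = 0, u_188 = 1, and u_k = u_{k-1}/2 + u_{k+1}/2 for 1 ≤ k ≤ 187. This harmonic recurrence is solved by u_k = k/188, giving u_3 = 3/188.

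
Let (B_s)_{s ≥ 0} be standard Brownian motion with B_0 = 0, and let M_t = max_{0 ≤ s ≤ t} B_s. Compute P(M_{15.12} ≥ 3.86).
P(M_{15.12} ≥ 3.86) = 2·P(B_{15.12} ≥ 3.86) = 2(1 − Φ(3.86/√15.12)) ≈ 0.3209

By the reflection principle for Brownian motion, P(M_t ≥ a) = 2 · P(B_t ≥ a) for a ≥ 0. Since B_t ~ N(0, t), P(B_t ≥ 3.86) = 1 − Φ(3.86/√t) = 1 − Φ(3.86/√15.12) = 1 − Φ(0.9927). So
  P(M_{15.12} ≥ 3.86) = 2(1 − Φ(0.9927)) ≈ 0.3209.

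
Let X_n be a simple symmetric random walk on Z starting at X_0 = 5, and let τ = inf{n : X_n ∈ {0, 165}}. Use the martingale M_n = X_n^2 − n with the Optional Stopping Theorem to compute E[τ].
E[τ] = 800

M_n = X_n^2 − n is a martingale (since E[X_{n+1}^2 | F_n] = X_n^2 + 1). By OST (τ has finite mean in a bounded region), E[M_τ] = E[M_0] = X_0^2 − 0 = 5^2 = 25. Also E[M_τ] = E[X_τ^2] − E[τ]. The walk exits at 0 or 165, with P(hit 165 first) = 5/165, so E[X_τ^2] = 165^2 · 5/165 + 0 = 825. Thus E[τ] = E[X_τ^2] − E[M_τ] = 825 − 25 = 800 = 5(165 − 5) = 800.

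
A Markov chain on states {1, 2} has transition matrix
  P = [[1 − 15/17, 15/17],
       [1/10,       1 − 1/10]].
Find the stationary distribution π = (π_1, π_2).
π_1 = 17/167, π_2 = 150/167

Solve πP = π with π_1 + π_2 = 1. From πP = π: π_1 · (1 − 15/17) + π_2 · 1/10 = π_1 ⇒ π_2 · 1/10 = π_1 · 15/17 ⇒ π_2/π_1 = (15/17)/(1/10) = 150/17. Together with π_1 + π_2 = 1:
  π_1 = (1/10)/(15/17 + 1/10) = (1/10)/(167/170) = 17/167,
  π_2 = (15/17)/(15/17 + 1/10) = (15/17)/(167/170) = 150/167.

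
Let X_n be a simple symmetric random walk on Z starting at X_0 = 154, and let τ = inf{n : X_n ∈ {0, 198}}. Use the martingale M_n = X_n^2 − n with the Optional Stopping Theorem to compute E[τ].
E[τ] = 6776

M_n = X_n^2 − n is a martingale (since E[X_{n+1}^2 | F_n] = X_n^2 + 1). By OST (τ has finite mean in a bounded region), E[M_τ] = E[M_0] = X_0^2 − 0 = 154^2 = 23716. Also E[M_τ] = E[X_τ^2] − E[τ]. The walk exits at 0 or 198, with P(hit 198 first) = 154/198, so E[X_τ^2] = 198^2 · 154/198 + 0 = 30492. Thus E[τ] = E[X_τ^2] − E[M_τ] = 30492 − 23716 = 6776 = 154(198 − 154) = 6776.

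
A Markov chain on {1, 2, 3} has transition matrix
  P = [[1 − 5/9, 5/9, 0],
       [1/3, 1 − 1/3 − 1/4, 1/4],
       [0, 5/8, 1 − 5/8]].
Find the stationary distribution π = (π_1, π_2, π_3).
π = (3/10, 1/2, 1/5)

This is a birth-death chain on three states, which satisfies detailed balance: π_1 · P_{12} = π_2 · P_{21} and π_2 · P_{23} = π_3 · P_{32}.
From π_1 · 5/9 = π_2 · 1/3: π_2/π_1 = (5/9)/(1/3) = 5/3.
From π_2 · 1/4 = π_3 · 5/8: π_3/π_2 = (1/4)/(5/8) = 2/5.
Take π_1 proportional to 1; then unnormalized π = (1, 5/3, 2/3). Normalize by dividing by the sum 10/3:
  π = (3/10, 1/2, 1/5).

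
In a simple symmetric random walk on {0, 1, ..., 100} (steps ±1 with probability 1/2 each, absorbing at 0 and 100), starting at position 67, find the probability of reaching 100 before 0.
P(hit 100 before 0) = 67/100

Let u_k = P(hit 100 before 0 | start at k). Then u_0 = 0, u_100 = 1, and u_k = u_{k-1}/2 + u_{k+1}/2 for 1 ≤ k ≤ 99. This harmonic recurrence is solved by u_k = k/100, giving u_67 = 67/100.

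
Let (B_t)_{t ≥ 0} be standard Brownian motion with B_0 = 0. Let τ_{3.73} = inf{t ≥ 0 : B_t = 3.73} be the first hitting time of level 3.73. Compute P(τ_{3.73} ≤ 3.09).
P(τ_{3.73} ≤ 3.09) = 2(1 − Φ(3.73/√3.09)) = 2(1 − Φ(2.1219)) ≈ 0.0338

By the reflection principle for standard BM, P(τ_b ≤ t) = 2 · P(B_t ≥ b). Since B_t ~ N(0, t), P(B_t ≥ 3.73) = 1 − Φ(3.73/√t) = 1 − Φ(3.73/√3.09) = 1 − Φ(2.1219) ≈ 0.01692. Doubling: P(τ_{3.73} ≤ 3.09) ≈ 2 · 0.01692 = 0.03384 ≈ 0.0338.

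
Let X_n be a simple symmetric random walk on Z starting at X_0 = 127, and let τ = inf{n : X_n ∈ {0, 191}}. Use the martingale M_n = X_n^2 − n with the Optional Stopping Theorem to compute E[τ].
E[τ] = 8128

M_n = X_n^2 − n is a martingale (since E[X_{n+1}^2 | F_n] = X_n^2 + 1). By OST (τ has finite mean in a bounded region), E[M_τ] = E[M_0] = X_0^2 − 0 = 127^2 = 16129. Also E[M_τ] = E[X_τ^2] − E[τ]. The walk exits at 0 or 191, with P(hit 191 first) = 127/191, so E[X_τ^2] = 191^2 · 127/191 + 0 = 24257. Thus E[τ] = E[X_τ^2] − E[M_τ] = 24257 − 16129 = 8128 = 127(191 − 127) = 8128.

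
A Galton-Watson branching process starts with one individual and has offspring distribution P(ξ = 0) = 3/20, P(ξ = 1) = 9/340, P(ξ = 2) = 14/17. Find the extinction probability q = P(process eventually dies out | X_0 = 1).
q = 51/280

The pgf is f(s) = 3/20 + 9/340·s + 14/17·s². The extinction probability q is the smallest fixed point of f in [0, 1]. Setting s = f(s):
  14/17·s² + (9/340 − 1)·s + 3/20 = 0
  14/17·s² − (3/20 + 14/17)·s + 3/20 = 0
which factors as (s − 1)·(14/17·s − 3/20) = 0, giving roots s = 1 and s = (3/20)/(14/17) = 51/280.
Mean offspring μ = 9/340 + 2·14/17 = 569/340 > 1 (supercritical), so q < 1. The extinction probability is the smaller root: q = (3/20)/(14/17) = 51/280.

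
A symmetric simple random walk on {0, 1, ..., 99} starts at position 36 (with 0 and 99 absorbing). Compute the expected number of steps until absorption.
E[τ | X_0 = 36] = 2268

Let v_k = E[τ | X_0 = k]. Boundary: v_0 = v_99 = 0. Recurrence: v_k = 1 + (v_{k-1} + v_{k+1})/2 for 1 ≤ k ≤ 98. The particular solution to v_k − (v_{k-1} + v_{k+1})/2 = 1 is v_k = −k^2. Adding homogeneous solution A + B k and matching boundaries gives v_k = k (99 − k). Substituting k = 36: v_36 = 36 · 63 = 2268.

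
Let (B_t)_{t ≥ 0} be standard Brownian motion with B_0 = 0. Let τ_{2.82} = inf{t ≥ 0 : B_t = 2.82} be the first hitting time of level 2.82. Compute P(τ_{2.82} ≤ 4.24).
P(τ_{2.82} ≤ 4.24) = 2(1 − Φ(2.82/√4.24)) = 2(1 − Φ(1.3695)) ≈ 0.1708

By the reflection principle for standard BM, P(τ_b ≤ t) = 2 · P(B_t ≥ b). Since B_t ~ N(0, t), P(B_t ≥ 2.82) = 1 − Φ(2.82/√t) = 1 − Φ(2.82/√4.24) = 1 − Φ(1.3695) ≈ 0.08542. Doubling: P(τ_{2.82} ≤ 4.24) ≈ 2 · 0.08542 = 0.17084 ≈ 0.1708.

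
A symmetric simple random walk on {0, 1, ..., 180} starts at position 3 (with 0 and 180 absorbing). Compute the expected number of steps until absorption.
E[τ | X_0 = 3] = 531

Let v_k = E[τ | X_0 = k]. Boundary: v_0 = v_180 = 0. Recurrence: v_k = 1 + (v_{k-1} + v_{k+1})/2 for 1 ≤ k ≤ 179. The particular solution to v_k − (v_{k-1} + v_{k+1})/2 = 1 is v_k = −k^2. Adding homogeneous solution A + B k and matching boundaries gives v_k = k (180 − k). Substituting k = 3: v_3 = 3 · 177 = 531.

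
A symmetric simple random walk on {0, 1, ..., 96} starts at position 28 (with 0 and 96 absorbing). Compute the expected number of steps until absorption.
E[τ | X_0 = 28] = 1904

Let v_k = E[τ | X_0 = k]. Boundary: v_0 = v_96 = 0. Recurrence: v_k = 1 + (v_{k-1} + v_{k+1})/2 for 1 ≤ k ≤ 95. The particular solution to v_k − (v_{k-1} + v_{k+1})/2 = 1 is v_k = −k^2. Adding homogeneous solution A + B k and matching boundaries gives v_k = k (96 − k). Substituting k = 28: v_28 = 28 · 68 = 1904.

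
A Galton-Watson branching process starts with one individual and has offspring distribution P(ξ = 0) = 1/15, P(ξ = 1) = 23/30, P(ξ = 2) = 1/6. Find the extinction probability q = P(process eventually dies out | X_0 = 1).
q = 2/5

The pgf is f(s) = 1/15 + 23/30·s + 1/6·s². The extinction probability q is the smallest fixed point of f in [0, 1]. Setting s = f(s):
  1/6·s² + (23/30 − 1)·s + 1/15 = 0
  1/6·s² − (1/15 + 1/6)·s + 1/15 = 0
which factors as (s − 1)·(1/6·s − 1/15) = 0, giving roots s = 1 and s = (1/15)/(1/6) = 2/5.
Mean offspring μ = 23/30 + 2·1/6 = 11/10 > 1 (supercritical), so q < 1. The extinction probability is the smaller root: q = (1/15)/(1/6) = 2/5.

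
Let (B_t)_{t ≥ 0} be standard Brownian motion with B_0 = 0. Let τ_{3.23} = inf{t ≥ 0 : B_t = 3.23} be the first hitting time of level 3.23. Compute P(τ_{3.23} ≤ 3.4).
P(τ_{3.23} ≤ 3.4) = 2(1 − Φ(3.23/√3.4)) = 2(1 − Φ(1.7517)) ≈ 0.0798

By the reflection principle for standard BM, P(τ_b ≤ t) = 2 · P(B_t ≥ b). Since B_t ~ N(0, t), P(B_t ≥ 3.23) = 1 − Φ(3.23/√t) = 1 − Φ(3.23/√3.4) = 1 − Φ(1.7517) ≈ 0.03991. Doubling: P(τ_{3.23} ≤ 3.4) ≈ 2 · 0.03991 = 0.07982 ≈ 0.0798.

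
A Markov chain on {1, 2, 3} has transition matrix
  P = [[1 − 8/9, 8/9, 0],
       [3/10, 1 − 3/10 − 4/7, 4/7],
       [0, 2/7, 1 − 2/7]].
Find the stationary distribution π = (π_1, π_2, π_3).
π = (9/89, 80/267, 160/267)

This is a birth-death chain on three states, which satisfies detailed balance: π_1 · P_{12} = π_2 · P_{21} and π_2 · P_{23} = π_3 · P_{32}.
From π_1 · 8/9 = π_2 · 3/10: π_2/π_1 = (8/9)/(3/10) = 80/27.
From π_2 · 4/7 = π_3 · 2/7: π_3/π_2 = (4/7)/(2/7) = 2.
Take π_1 proportional to 1; then unnormalized π = (1, 80/27, 160/27). Normalize by dividing by the sum 89/9:
  π = (9/89, 80/267, 160/267).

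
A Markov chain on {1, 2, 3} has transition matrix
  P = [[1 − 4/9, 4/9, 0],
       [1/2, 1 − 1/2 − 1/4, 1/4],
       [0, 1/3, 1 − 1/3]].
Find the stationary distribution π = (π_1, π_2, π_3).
π = (9/23, 8/23, 6/23)

This is a birth-death chain on three states, which satisfies detailed balance: π_1 · P_{12} = π_2 · P_{21} and π_2 · P_{23} = π_3 · P_{32}.
From π_1 · 4/9 = π_2 · 1/2: π_2/π_1 = (4/9)/(1/2) = 8/9.
From π_2 · 1/4 = π_3 · 1/3: π_3/π_2 = (1/4)/(1/3) = 3/4.
Take π_1 proportional to 1; then unnormalized π = (1, 8/9, 2/3). Normalize by dividing by the sum 23/9:
  π = (9/23, 8/23, 6/23).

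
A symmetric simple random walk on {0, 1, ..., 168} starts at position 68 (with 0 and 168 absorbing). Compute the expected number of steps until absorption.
E[τ | X_0 = 68] = 6800

Let v_k = E[τ | X_0 = k]. Boundary: v_0 = v_168 = 0. Recurrence: v_k = 1 + (v_{k-1} + v_{k+1})/2 for 1 ≤ k ≤ 167. The particular solution to v_k − (v_{k-1} + v_{k+1})/2 = 1 is v_k = −k^2. Adding homogeneous solution A + B k and matching boundaries gives v_k = k (168 − k). Substituting k = 68: v_68 = 68 · 100 = 6800.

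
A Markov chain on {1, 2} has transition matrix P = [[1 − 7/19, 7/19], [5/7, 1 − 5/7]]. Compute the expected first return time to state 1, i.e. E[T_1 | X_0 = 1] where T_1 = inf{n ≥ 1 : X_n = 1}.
E[T_1 | X_0 = 1] = 1/π_1 = 144/95

For an irreducible recurrent Markov chain with stationary distribution π, E[T_i | X_0 = i] = 1/π_i (Kac's formula). Here π_1 = (5/7)/(7/19 + 5/7) = (5/7)/(144/133) = 95/144, so E[T_1 | X_0 = 1] = 1/π_1 = (7/19 + 5/7)/(5/7) = (144/133)/(5/7) = 144/95.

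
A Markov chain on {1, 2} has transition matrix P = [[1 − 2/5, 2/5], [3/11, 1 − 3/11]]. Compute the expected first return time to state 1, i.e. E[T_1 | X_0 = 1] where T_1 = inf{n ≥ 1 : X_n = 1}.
E[T_1 | X_0 = 1] = 1/π_1 = 37/15

For an irreducible recurrent Markov chain with stationary distribution π, E[T_i | X_0 = i] = 1/π_i (Kac's formula). Here π_1 = (3/11)/(2/5 + 3/11) = (3/11)/(37/55) = 15/37, so E[T_1 | X_0 = 1] = 1/π_1 = (2/5 + 3/11)/(3/11) = (37/55)/(3/11) = 37/15.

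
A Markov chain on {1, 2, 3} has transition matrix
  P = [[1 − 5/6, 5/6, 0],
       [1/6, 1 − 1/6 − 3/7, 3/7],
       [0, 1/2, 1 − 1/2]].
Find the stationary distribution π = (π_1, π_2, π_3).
π = (7/72, 35/72, 5/12)

This is a birth-death chain on three states, which satisfies detailed balance: π_1 · P_{12} = π_2 · P_{21} and π_2 · P_{23} = π_3 · P_{32}.
From π_1 · 5/6 = π_2 · 1/6: π_2/π_1 = (5/6)/(1/6) = 5.
From π_2 · 3/7 = π_3 · 1/2: π_3/π_2 = (3/7)/(1/2) = 6/7.
Take π_1 proportional to 1; then unnormalized π = (1, 5, 30/7). Normalize by dividing by the sum 72/7:
  π = (7/72, 35/72, 5/12).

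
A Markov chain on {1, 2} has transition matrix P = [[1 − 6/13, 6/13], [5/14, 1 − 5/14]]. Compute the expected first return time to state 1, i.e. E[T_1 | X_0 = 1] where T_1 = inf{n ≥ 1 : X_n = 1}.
E[T_1 | X_0 = 1] = 1/π_1 = 149/65

For an irreducible recurrent Markov chain with stationary distribution π, E[T_i | X_0 = i] = 1/π_i (Kac's formula). Here π_1 = (5/14)/(6/13 + 5/14) = (5/14)/(149/182) = 65/149, so E[T_1 | X_0 = 1] = 1/π_1 = (6/13 + 5/14)/(5/14) = (149/182)/(5/14) = 149/65.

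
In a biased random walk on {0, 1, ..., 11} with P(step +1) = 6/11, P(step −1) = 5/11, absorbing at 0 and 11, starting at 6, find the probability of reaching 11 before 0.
P(hit 11 before 0) = (1 − (5/6)^6) / (1 − (5/6)^11) = 241297056/313968931

Let u_k denote P(reach 11 before 0 | start at k). Boundary: u_0 = 0, u_11 = 1. Recurrence: u_k = 6/11·u_{k+1} + 5/11·u_{k-1} for 1 ≤ k ≤ 10. Try u_k = A + B·r^k with r = q/p = (5/11)/(6/11) = 5/6. Substitution satisfies the recurrence; boundary conditions give:
  u_k = (1 − r^k) / (1 − r^N) = (1 − (5/6)^6) / (1 − (5/6)^11) = 241297056/313968931.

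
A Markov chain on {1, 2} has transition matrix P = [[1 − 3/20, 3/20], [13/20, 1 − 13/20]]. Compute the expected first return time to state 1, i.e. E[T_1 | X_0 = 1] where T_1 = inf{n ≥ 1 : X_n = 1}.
E[T_1 | X_0 = 1] = 1/π_1 = 16/13

For an irreducible recurrent Markov chain with stationary distribution π, E[T_i | X_0 = i] = 1/π_i (Kac's formula). Here π_1 = (13/20)/(3/20 + 13/20) = (13/20)/(4/5) = 13/16, so E[T_1 | X_0 = 1] = 1/π_1 = (3/20 + 13/20)/(13/20) = (4/5)/(13/20) = 16/13.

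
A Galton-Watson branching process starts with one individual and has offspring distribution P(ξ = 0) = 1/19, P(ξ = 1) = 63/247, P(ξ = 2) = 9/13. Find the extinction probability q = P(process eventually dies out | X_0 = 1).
q = 13/171

The pgf is f(s) = 1/19 + 63/247·s + 9/13·s². The extinction probability q is the smallest fixed point of f in [0, 1]. Setting s = f(s):
  9/13·s² + (63/247 − 1)·s + 1/19 = 0
  9/13·s² − (1/19 + 9/13)·s + 1/19 = 0
which factors as (s − 1)·(9/13·s − 1/19) = 0, giving roots s = 1 and s = (1/19)/(9/13) = 13/171.
Mean offspring μ = 63/247 + 2·9/13 = 405/247 > 1 (supercritical), so q < 1. The extinction probability is the smaller root: q = (1/19)/(9/13) = 13/171.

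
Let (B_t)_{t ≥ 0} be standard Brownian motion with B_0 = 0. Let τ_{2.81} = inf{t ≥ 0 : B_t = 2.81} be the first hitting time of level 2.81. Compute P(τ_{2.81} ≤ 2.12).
P(τ_{2.81} ≤ 2.12) = 2(1 − Φ(2.81/√2.12)) = 2(1 − Φ(1.9299)) ≈ 0.0536

By the reflection principle for standard BM, P(τ_b ≤ t) = 2 · P(B_t ≥ b). Since B_t ~ N(0, t), P(B_t ≥ 2.81) = 1 − Φ(2.81/√t) = 1 − Φ(2.81/√2.12) = 1 − Φ(1.9299) ≈ 0.02681. Doubling: P(τ_{2.81} ≤ 2.12) ≈ 2 · 0.02681 = 0.05362 ≈ 0.0536.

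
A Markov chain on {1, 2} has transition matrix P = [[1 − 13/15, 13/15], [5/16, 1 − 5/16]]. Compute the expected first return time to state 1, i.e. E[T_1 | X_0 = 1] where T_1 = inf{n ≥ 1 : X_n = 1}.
E[T_1 | X_0 = 1] = 1/π_1 = 283/75

For an irreducible recurrent Markov chain with stationary distribution π, E[T_i | X_0 = i] = 1/π_i (Kac's formula). Here π_1 = (5/16)/(13/15 + 5/16) = (5/16)/(283/240) = 75/283, so E[T_1 | X_0 = 1] = 1/π_1 = (13/15 + 5/16)/(5/16) = (283/240)/(5/16) = 283/75.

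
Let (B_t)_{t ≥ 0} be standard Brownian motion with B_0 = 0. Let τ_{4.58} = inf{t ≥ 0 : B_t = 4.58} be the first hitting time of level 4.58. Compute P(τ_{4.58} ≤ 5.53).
P(τ_{4.58} ≤ 5.53) = 2(1 − Φ(4.58/√5.53)) = 2(1 − Φ(1.9476)) ≈ 0.0515

By the reflection principle for standard BM, P(τ_b ≤ t) = 2 · P(B_t ≥ b). Since B_t ~ N(0, t), P(B_t ≥ 4.58) = 1 − Φ(4.58/√t) = 1 − Φ(4.58/√5.53) = 1 − Φ(1.9476) ≈ 0.02573. Doubling: P(τ_{4.58} ≤ 5.53) ≈ 2 · 0.02573 = 0.05146 ≈ 0.0515.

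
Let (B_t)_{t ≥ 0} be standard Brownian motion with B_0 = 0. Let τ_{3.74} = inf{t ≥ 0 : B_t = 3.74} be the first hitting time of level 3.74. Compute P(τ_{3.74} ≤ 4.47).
P(τ_{3.74} ≤ 4.47) = 2(1 − Φ(3.74/√4.47)) = 2(1 − Φ(1.7690)) ≈ 0.0769

By the reflection principle for standard BM, P(τ_b ≤ t) = 2 · P(B_t ≥ b). Since B_t ~ N(0, t), P(B_t ≥ 3.74) = 1 − Φ(3.74/√t) = 1 − Φ(3.74/√4.47) = 1 − Φ(1.7690) ≈ 0.03845. Doubling: P(τ_{3.74} ≤ 4.47) ≈ 2 · 0.03845 = 0.07690 ≈ 0.0769.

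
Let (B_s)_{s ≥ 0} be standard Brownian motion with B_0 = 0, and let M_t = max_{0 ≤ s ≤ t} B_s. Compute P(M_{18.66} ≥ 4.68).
P(M_{18.66} ≥ 4.68) = 2·P(B_{18.66} ≥ 4.68) = 2(1 − Φ(4.68/√18.66)) ≈ 0.2786

By the reflection principle for Brownian motion, P(M_t ≥ a) = 2 · P(B_t ≥ a) for a ≥ 0. Since B_t ~ N(0, t), P(B_t ≥ 4.68) = 1 − Φ(4.68/√t) = 1 − Φ(4.68/√18.66) = 1 − Φ(1.0834). So
  P(M_{18.66} ≥ 4.68) = 2(1 − Φ(1.0834)) ≈ 0.2786.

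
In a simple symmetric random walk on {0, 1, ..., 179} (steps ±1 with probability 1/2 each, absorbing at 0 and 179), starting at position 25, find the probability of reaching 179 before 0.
P(hit 179 before 0) = 25/179

Let u_k = P(hit 179 before 0 | start at k). Then u_0 = 0, u_179 = 1, and u_k = u_{k-1}/2 + u_{k+1}/2 for 1 ≤ k ≤ 178. This harmonic recurrence is solved by u_k = k/179, giving u_25 = 25/179.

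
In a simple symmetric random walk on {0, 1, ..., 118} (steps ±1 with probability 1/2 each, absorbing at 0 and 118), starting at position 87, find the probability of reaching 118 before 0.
P(hit 118 before 0) = 87/118

Let u_k = P(hit 118 before 0 | start at k). Then u_0 = 0, u_118 = 1, and u_k = u_{k-1}/2 + u_{k+1}/2 for 1 ≤ k ≤ 117. This harmonic recurrence is solved by u_k = k/118, giving u_87 = 87/118.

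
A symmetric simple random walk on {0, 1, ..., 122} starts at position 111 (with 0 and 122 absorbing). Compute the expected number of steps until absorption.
E[τ | X_0 = 111] = 1221

Let v_k = E[τ | X_0 = k]. Boundary: v_0 = v_122 = 0. Recurrence: v_k = 1 + (v_{k-1} + v_{k+1})/2 for 1 ≤ k ≤ 121. The particular solution to v_k − (v_{k-1} + v_{k+1})/2 = 1 is v_k = −k^2. Adding homogeneous solution A + B k and matching boundaries gives v_k = k (122 − k). Substituting k = 111: v_111 = 111 · 11 = 1221.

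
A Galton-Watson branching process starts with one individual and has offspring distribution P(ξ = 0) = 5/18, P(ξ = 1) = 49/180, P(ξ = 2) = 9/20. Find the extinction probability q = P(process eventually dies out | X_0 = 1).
q = 50/81

The pgf is f(s) = 5/18 + 49/180·s + 9/20·s². The extinction probability q is the smallest fixed point of f in [0, 1]. Setting s = f(s):
  9/20·s² + (49/180 − 1)·s + 5/18 = 0
  9/20·s² − (5/18 + 9/20)·s + 5/18 = 0
which factors as (s − 1)·(9/20·s − 5/18) = 0, giving roots s = 1 and s = (5/18)/(9/20) = 50/81.
Mean offspring μ = 49/180 + 2·9/20 = 211/180 > 1 (supercritical), so q < 1. The extinction probability is the smaller root: q = (5/18)/(9/20) = 50/81.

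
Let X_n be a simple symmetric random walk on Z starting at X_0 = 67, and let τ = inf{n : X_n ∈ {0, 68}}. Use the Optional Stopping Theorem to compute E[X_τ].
E[X_τ] = 67

X_n is a martingale and τ is a bounded-mean stopping time (indeed τ is finite a.s. with bounded expectation since the walk is in a bounded region). By the OST, E[X_τ] = E[X_0] = 67. Equivalently: E[X_τ] = 68 · P(hit 68 first) + 0 · P(hit 0 first) = 68 · (67/68) = 67.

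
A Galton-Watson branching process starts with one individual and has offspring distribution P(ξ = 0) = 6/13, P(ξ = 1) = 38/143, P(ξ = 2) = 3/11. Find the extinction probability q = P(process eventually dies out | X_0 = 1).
q = 1

Mean offspring μ = 0·6/13 + 1·38/143 + 2·3/11 = 116/143 ≤ 1. For μ ≤ 1 with offspring not concentrated at 1, the Galton-Watson process goes extinct almost surely, so q = 1.
(Algebraic check: The pgf is f(s) = 6/13 + 38/143·s + 3/11·s². The extinction probability q is the smallest fixed point of f in [0, 1]. Setting s = f(s):
  3/11·s² + (38/143 − 1)·s + 6/13 = 0
  3/11·s² − (6/13 + 3/11)·s + 6/13 = 0
which factors as (s − 1)·(3/11·s − 6/13) = 0, giving roots s = 1 and s = (6/13)/(3/11) = 22/13. Since 22/13 ≥ 1, the smallest root in [0, 1] is s = 1.)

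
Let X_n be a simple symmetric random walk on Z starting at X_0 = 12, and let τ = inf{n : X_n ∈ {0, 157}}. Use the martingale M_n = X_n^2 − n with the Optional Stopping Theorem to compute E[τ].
E[τ] = 1740

M_n = X_n^2 − n is a martingale (since E[X_{n+1}^2 | F_n] = X_n^2 + 1). By OST (τ has finite mean in a bounded region), E[M_τ] = E[M_0] = X_0^2 − 0 = 12^2 = 144. Also E[M_τ] = E[X_τ^2] − E[τ]. The walk exits at 0 or 157, with P(hit 157 first) = 12/157, so E[X_τ^2] = 157^2 · 12/157 + 0 = 1884. Thus E[τ] = E[X_τ^2] − E[M_τ] = 1884 − 144 = 1740 = 12(157 − 12) = 1740.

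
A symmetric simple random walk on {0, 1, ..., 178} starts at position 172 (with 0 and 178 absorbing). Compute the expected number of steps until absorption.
E[τ | X_0 = 172] = 1032

Let v_k = E[τ | X_0 = k]. Boundary: v_0 = v_178 = 0. Recurrence: v_k = 1 + (v_{k-1} + v_{k+1})/2 for 1 ≤ k ≤ 177. The particular solution to v_k − (v_{k-1} + v_{k+1})/2 = 1 is v_k = −k^2. Adding homogeneous solution A + B k and matching boundaries gives v_k = k (178 − k). Substituting k = 172: v_172 = 172 · 6 = 1032.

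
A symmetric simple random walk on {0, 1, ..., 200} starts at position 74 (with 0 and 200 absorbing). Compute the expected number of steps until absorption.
E[τ | X_0 = 74] = 9324

Let v_k = E[τ | X_0 = k]. Boundary: v_0 = v_200 = 0. Recurrence: v_k = 1 + (v_{k-1} + v_{k+1})/2 for 1 ≤ k ≤ 199. The particular solution to v_k − (v_{k-1} + v_{k+1})/2 = 1 is v_k = −k^2. Adding homogeneous solution A + B k and matching boundaries gives v_k = k (200 − k). Substituting k = 74: v_74 = 74 · 126 = 9324.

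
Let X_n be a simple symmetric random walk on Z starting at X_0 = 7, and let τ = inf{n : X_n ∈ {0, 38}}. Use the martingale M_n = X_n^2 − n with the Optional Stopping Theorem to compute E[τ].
E[τ] = 217

M_n = X_n^2 − n is a martingale (since E[X_{n+1}^2 | F_n] = X_n^2 + 1). By OST (τ has finite mean in a bounded region), E[M_τ] = E[M_0] = X_0^2 − 0 = 7^2 = 49. Also E[M_τ] = E[X_τ^2] − E[τ]. The walk exits at 0 or 38, with P(hit 38 first) = 7/38, so E[X_τ^2] = 38^2 · 7/38 + 0 = 266. Thus E[τ] = E[X_τ^2] − E[M_τ] = 266 − 49 = 217 = 7(38 − 7) = 217.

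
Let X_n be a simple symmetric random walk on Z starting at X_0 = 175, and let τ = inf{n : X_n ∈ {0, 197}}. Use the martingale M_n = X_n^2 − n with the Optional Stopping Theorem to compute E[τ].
E[τ] = 3850

M_n = X_n^2 − n is a martingale (since E[X_{n+1}^2 | F_n] = X_n^2 + 1). By OST (τ has finite mean in a bounded region), E[M_τ] = E[M_0] = X_0^2 − 0 = 175^2 = 30625. Also E[M_τ] = E[X_τ^2] − E[τ]. The walk exits at 0 or 197, with P(hit 197 first) = 175/197, so E[X_τ^2] = 197^2 · 175/197 + 0 = 34475. Thus E[τ] = E[X_τ^2] − E[M_τ] = 34475 − 30625 = 3850 = 175(197 − 175) = 3850.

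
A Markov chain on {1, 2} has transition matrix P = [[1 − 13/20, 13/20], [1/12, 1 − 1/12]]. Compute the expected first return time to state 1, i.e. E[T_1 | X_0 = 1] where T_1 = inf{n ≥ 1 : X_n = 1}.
E[T_1 | X_0 = 1] = 1/π_1 = 44/5

For an irreducible recurrent Markov chain with stationary distribution π, E[T_i | X_0 = i] = 1/π_i (Kac's formula). Here π_1 = (1/12)/(13/20 + 1/12) = (1/12)/(11/15) = 5/44, so E[T_1 | X_0 = 1] = 1/π_1 = (13/20 + 1/12)/(1/12) = (11/15)/(1/12) = 44/5.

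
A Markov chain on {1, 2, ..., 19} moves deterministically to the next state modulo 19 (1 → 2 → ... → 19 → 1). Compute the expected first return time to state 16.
E[T_16 | X_0 = 16] = 19

The chain cycles deterministically, so starting at state 16 it returns in exactly 19 steps. Equivalently, the stationary distribution is uniform π_j = 1/19 for every state j, so by Kac's formula E[T_16] = 1/π_16 = 19.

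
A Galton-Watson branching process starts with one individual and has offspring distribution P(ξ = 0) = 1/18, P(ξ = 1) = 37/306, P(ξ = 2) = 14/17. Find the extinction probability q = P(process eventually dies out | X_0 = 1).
q = 17/252

The pgf is f(s) = 1/18 + 37/306·s + 14/17·s². The extinction probability q is the smallest fixed point of f in [0, 1]. Setting s = f(s):
  14/17·s² + (37/306 − 1)·s + 1/18 = 0
  14/17·s² − (1/18 + 14/17)·s + 1/18 = 0
which factors as (s − 1)·(14/17·s − 1/18) = 0, giving roots s = 1 and s = (1/18)/(14/17) = 17/252.
Mean offspring μ = 37/306 + 2·14/17 = 541/306 > 1 (supercritical), so q < 1. The extinction probability is the smaller root: q = (1/18)/(14/17) = 17/252.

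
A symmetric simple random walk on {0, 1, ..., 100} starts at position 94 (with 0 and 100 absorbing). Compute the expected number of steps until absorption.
E[τ | X_0 = 94] = 564

Let v_k = E[τ | X_0 = k]. Boundary: v_0 = v_100 = 0. Recurrence: v_k = 1 + (v_{k-1} + v_{k+1})/2 for 1 ≤ k ≤ 99. The particular solution to v_k − (v_{k-1} + v_{k+1})/2 = 1 is v_k = −k^2. Adding homogeneous solution A + B k and matching boundaries gives v_k = k (100 − k). Substituting k = 94: v_94 = 94 · 6 = 564.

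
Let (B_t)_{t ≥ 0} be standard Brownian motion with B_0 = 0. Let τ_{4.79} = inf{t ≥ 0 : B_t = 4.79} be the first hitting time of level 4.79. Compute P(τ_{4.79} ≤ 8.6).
P(τ_{4.79} ≤ 8.6) = 2(1 − Φ(4.79/√8.6)) = 2(1 − Φ(1.6334)) ≈ 0.1024

By the reflection principle for standard BM, P(τ_b ≤ t) = 2 · P(B_t ≥ b). Since B_t ~ N(0, t), P(B_t ≥ 4.79) = 1 − Φ(4.79/√t) = 1 − Φ(4.79/√8.6) = 1 − Φ(1.6334) ≈ 0.05119. Doubling: P(τ_{4.79} ≤ 8.6) ≈ 2 · 0.05119 = 0.10238 ≈ 0.1024.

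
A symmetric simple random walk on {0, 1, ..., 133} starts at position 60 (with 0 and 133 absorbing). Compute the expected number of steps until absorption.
E[τ | X_0 = 60] = 4380

Let v_k = E[τ | X_0 = k]. Boundary: v_0 = v_133 = 0. Recurrence: v_k = 1 + (v_{k-1} + v_{k+1})/2 for 1 ≤ k ≤ 132. The particular solution to v_k − (v_{k-1} + v_{k+1})/2 = 1 is v_k = −k^2. Adding homogeneous solution A + B k and matching boundaries gives v_k = k (133 − k). Substituting k = 60: v_60 = 60 · 73 = 4380.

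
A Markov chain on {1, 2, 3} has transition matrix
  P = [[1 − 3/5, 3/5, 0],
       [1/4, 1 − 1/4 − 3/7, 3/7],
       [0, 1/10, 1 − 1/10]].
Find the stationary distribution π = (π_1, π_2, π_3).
π = (35/479, 84/479, 360/479)

This is a birth-death chain on three states, which satisfies detailed balance: π_1 · P_{12} = π_2 · P_{21} and π_2 · P_{23} = π_3 · P_{32}.
From π_1 · 3/5 = π_2 · 1/4: π_2/π_1 = (3/5)/(1/4) = 12/5.
From π_2 · 3/7 = π_3 · 1/10: π_3/π_2 = (3/7)/(1/10) = 30/7.
Take π_1 proportional to 1; then unnormalized π = (1, 12/5, 72/7). Normalize by dividing by the sum 479/35:
  π = (35/479, 84/479, 360/479).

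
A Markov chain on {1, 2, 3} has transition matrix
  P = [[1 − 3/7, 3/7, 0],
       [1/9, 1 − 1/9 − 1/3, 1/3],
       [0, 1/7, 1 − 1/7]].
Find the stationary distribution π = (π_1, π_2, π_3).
π = (7/97, 27/97, 63/97)

This is a birth-death chain on three states, which satisfies detailed balance: π_1 · P_{12} = π_2 · P_{21} and π_2 · P_{23} = π_3 · P_{32}.
From π_1 · 3/7 = π_2 · 1/9: π_2/π_1 = (3/7)/(1/9) = 27/7.
From π_2 · 1/3 = π_3 · 1/7: π_3/π_2 = (1/3)/(1/7) = 7/3.
Take π_1 proportional to 1; then unnormalized π = (1, 27/7, 9). Normalize by dividing by the sum 97/7:
  π = (7/97, 27/97, 63/97).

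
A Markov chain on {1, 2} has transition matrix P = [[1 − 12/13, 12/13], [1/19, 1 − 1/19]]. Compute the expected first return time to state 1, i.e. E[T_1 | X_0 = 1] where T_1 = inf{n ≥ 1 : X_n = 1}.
E[T_1 | X_0 = 1] = 1/π_1 = 241/13

For an irreducible recurrent Markov chain with stationary distribution π, E[T_i | X_0 = i] = 1/π_i (Kac's formula). Here π_1 = (1/19)/(12/13 + 1/19) = (1/19)/(241/247) = 13/241, so E[T_1 | X_0 = 1] = 1/π_1 = (12/13 + 1/19)/(1/19) = (241/247)/(1/19) = 241/13.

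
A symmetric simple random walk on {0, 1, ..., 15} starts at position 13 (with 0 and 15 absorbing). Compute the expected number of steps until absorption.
E[τ | X_0 = 13] = 26

Let v_k = E[τ | X_0 = k]. Boundary: v_0 = v_15 = 0. Recurrence: v_k = 1 + (v_{k-1} + v_{k+1})/2 for 1 ≤ k ≤ 14. The particular solution to v_k − (v_{k-1} + v_{k+1})/2 = 1 is v_k = −k^2. Adding homogeneous solution A + B k and matching boundaries gives v_k = k (15 − k). Substituting k = 13: v_13 = 13 · 2 = 26.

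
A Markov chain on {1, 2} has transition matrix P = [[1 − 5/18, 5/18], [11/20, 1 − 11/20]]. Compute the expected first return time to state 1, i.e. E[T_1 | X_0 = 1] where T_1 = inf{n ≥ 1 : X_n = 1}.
E[T_1 | X_0 = 1] = 1/π_1 = 149/99

For an irreducible recurrent Markov chain with stationary distribution π, E[T_i | X_0 = i] = 1/π_i (Kac's formula). Here π_1 = (11/20)/(5/18 + 11/20) = (11/20)/(149/180) = 99/149, so E[T_1 | X_0 = 1] = 1/π_1 = (5/18 + 11/20)/(11/20) = (149/180)/(11/20) = 149/99.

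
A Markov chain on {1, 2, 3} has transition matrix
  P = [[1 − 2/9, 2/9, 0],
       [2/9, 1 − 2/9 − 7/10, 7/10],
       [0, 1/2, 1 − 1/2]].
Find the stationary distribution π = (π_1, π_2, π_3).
π = (5/17, 5/17, 7/17)

This is a birth-death chain on three states, which satisfies detailed balance: π_1 · P_{12} = π_2 · P_{21} and π_2 · P_{23} = π_3 · P_{32}.
From π_1 · 2/9 = π_2 · 2/9: π_2/π_1 = (2/9)/(2/9) = 1.
From π_2 · 7/10 = π_3 · 1/2: π_3/π_2 = (7/10)/(1/2) = 7/5.
Take π_1 proportional to 1; then unnormalized π = (1, 1, 7/5). Normalize by dividing by the sum 17/5:
  π = (5/17, 5/17, 7/17).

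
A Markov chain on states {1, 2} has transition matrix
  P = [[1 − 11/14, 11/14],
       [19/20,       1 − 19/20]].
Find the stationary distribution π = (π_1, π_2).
π_1 = 133/243, π_2 = 110/243

Solve πP = π with π_1 + π_2 = 1. From πP = π: π_1 · (1 − 11/14) + π_2 · 19/20 = π_1 ⇒ π_2 · 19/20 = π_1 · 11/14 ⇒ π_2/π_1 = (11/14)/(19/20) = 110/133. Together with π_1 + π_2 = 1:
  π_1 = (19/20)/(11/14 + 19/20) = (19/20)/(243/140) = 133/243,
  π_2 = (11/14)/(11/14 + 19/20) = (11/14)/(243/140) = 110/243.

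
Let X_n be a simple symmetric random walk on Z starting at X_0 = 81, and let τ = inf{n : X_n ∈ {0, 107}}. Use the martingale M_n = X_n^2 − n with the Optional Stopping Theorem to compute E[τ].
E[τ] = 2106

M_n = X_n^2 − n is a martingale (since E[X_{n+1}^2 | F_n] = X_n^2 + 1). By OST (τ has finite mean in a bounded region), E[M_τ] = E[M_0] = X_0^2 − 0 = 81^2 = 6561. Also E[M_τ] = E[X_τ^2] − E[τ]. The walk exits at 0 or 107, with P(hit 107 first) = 81/107, so E[X_τ^2] = 107^2 · 81/107 + 0 = 8667. Thus E[τ] = E[X_τ^2] − E[M_τ] = 8667 − 6561 = 2106 = 81(107 − 81) = 2106.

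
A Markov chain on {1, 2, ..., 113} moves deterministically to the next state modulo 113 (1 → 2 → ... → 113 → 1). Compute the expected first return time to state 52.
E[T_52 | X_0 = 52] = 113

The chain cycles deterministically, so starting at state 52 it returns in exactly 113 steps. Equivalently, the stationary distribution is uniform π_j = 1/113 for every state j, so by Kac's formula E[T_52] = 1/π_52 = 113.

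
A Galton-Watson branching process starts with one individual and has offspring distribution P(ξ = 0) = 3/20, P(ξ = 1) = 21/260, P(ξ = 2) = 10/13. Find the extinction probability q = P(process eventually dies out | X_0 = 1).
q = 39/200

The pgf is f(s) = 3/20 + 21/260·s + 10/13·s². The extinction probability q is the smallest fixed point of f in [0, 1]. Setting s = f(s):
  10/13·s² + (21/260 − 1)·s + 3/20 = 0
  10/13·s² − (3/20 + 10/13)·s + 3/20 = 0
which factors as (s − 1)·(10/13·s − 3/20) = 0, giving roots s = 1 and s = (3/20)/(10/13) = 39/200.
Mean offspring μ = 21/260 + 2·10/13 = 421/260 > 1 (supercritical), so q < 1. The extinction probability is the smaller root: q = (3/20)/(10/13) = 39/200.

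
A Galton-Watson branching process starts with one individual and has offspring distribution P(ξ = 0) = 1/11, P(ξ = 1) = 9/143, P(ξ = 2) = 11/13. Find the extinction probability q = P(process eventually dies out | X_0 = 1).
q = 13/121

The pgf is f(s) = 1/11 + 9/143·s + 11/13·s². The extinction probability q is the smallest fixed point of f in [0, 1]. Setting s = f(s):
  11/13·s² + (9/143 − 1)·s + 1/11 = 0
  11/13·s² − (1/11 + 11/13)·s + 1/11 = 0
which factors as (s − 1)·(11/13·s − 1/11) = 0, giving roots s = 1 and s = (1/11)/(11/13) = 13/121.
Mean offspring μ = 9/143 + 2·11/13 = 251/143 > 1 (supercritical), so q < 1. The extinction probability is the smaller root: q = (1/11)/(11/13) = 13/121.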